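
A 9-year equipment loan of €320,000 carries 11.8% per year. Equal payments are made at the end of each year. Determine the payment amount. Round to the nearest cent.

Annuity-PV factor = 5.369003; PMT = 320000 / 5.369003 = 59,601.3807

€59,601.38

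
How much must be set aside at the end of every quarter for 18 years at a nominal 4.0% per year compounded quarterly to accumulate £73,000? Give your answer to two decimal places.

£697.16

With 4 periods per year: i = 0.01, n = 72.
PMT = 73000 / ( [(1+0.01)^72 − 1] / 0.01 ) = 73000 / 104.709931 = 697.1641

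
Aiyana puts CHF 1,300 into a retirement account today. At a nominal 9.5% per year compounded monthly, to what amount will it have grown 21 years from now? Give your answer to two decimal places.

CHF 9,483.08

i = 0.095/12 = 0.00791667 per month; n = 21·12 = 252.
FV = 1,300 × (1 + 0.00791667)^252 = 9,483.0768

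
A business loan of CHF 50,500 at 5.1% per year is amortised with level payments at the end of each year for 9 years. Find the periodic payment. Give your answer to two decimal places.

CHF 7,136.52

PMT = 50500 / ( [1 − (1+0.051)^(−9)] / 0.051 ) = 50500 / 7.076276 = 7,136.5219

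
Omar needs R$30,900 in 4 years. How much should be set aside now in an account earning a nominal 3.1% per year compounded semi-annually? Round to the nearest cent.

R$27,322.41

Periodic rate i = 0.031/2 = 0.0155; n = 4 × 2 = 8 periods.
PV = 30,900 / (1 + 0.0155)^8 = 30,900 / 1.130940 = 27,322.4134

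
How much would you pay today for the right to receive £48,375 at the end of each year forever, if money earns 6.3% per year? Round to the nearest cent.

PV = PMT / i = 48375 / 0.063 = 767,857.1429

£767,857.14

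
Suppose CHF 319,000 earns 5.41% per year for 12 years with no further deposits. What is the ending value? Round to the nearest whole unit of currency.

FV = 319,000 × (1 + 0.0541)^12 = 600,305.6668

CHF 600,306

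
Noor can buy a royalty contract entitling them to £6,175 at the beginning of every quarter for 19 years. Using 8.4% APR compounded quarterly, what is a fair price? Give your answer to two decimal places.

Periodic rate i = 0.084/4 = 0.021; n = 19 × 4 = 76 periods.
Annuity factor a(76|0.021) × (1+i) = 38.599455; PV = 6175 × 38.599455 = 238,351.6368
(annuity-due: payments at period start, so ×(1+i).)

£238,351.64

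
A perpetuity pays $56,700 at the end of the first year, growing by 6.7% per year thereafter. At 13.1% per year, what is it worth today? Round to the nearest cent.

PV = D₁/(r − g) = 56700/(0.131 − 0.067) = 885,937.5000

$885,937.50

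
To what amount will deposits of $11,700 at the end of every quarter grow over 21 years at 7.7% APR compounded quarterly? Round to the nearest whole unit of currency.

Periodic rate i = 0.077/4 = 0.01925; n = 21 × 4 = 84 periods.
FV = 11700 × [(1+0.01925)^84 − 1] / 0.01925 = 11700 × 205.772918 = 2,407,543.1366

$2,407,543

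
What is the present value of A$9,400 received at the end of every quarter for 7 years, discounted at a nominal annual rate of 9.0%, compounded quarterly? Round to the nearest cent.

A$193,713.58

Periodic rate i = 0.09/4 = 0.0225; n = 7 × 4 = 28 periods.
PV = PMT · [1 − (1+i)^(−n)] / i = 9400 · 20.607828 = 193,713.5798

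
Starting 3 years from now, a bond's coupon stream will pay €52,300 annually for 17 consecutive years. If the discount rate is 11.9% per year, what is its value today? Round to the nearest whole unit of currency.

€299,088

PV at t=2 (ordinary 17-year annuity): 52300 × a(17|0.119) = 52300 × 7.160732 = 374,506.2892
PV₀ = 374,506.2892 / (1+0.119)^2 = 374,506.2892 / 1.252161 = 299,087.9681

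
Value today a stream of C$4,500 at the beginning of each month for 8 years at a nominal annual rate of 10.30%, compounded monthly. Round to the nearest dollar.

C$295,997

With 12 periods per year: i = 0.00858333, n = 96.
Annuity factor a(96|0.00858333) × (1+i) = 65.777028; PV = 4500 × 65.777028 = 295,996.6239
Payments are at the start of each period, so multiply by (1+i).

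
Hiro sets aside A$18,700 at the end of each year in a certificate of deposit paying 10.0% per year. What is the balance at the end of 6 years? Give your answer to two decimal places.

A$144,281.91

FV = 18700 × [(1+0.1)^6 − 1] / 0.1 = 18700 × 7.715610 = 144,281.9070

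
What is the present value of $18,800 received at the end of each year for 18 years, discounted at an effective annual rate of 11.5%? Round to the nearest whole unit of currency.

$140,437

PV = 18800 × [1 − (1+0.115)^(−18)] / 0.115 = 18800 × 7.470036 = 140,436.6734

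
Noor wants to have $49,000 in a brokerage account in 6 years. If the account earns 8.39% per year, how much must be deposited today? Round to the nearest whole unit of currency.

Discount factor = (1+0.0839)^(−6) = 0.616687; PV = 49,000 × 0.616687 = 30,217.6567

$30,218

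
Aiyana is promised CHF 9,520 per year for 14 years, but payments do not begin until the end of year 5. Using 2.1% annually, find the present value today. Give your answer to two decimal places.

CHF 105,315.41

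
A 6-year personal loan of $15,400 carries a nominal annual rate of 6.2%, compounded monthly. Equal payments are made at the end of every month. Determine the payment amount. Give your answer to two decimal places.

$256.68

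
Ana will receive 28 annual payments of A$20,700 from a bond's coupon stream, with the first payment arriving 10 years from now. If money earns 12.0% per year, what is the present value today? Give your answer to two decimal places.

PV at t=9 (ordinary 28-year annuity): 20700 × a(28|0.12) = 20700 × 7.984423 = 165,277.5513
Discount back 9 years: 165,277.5513 × (1+0.12)^(−9) = 165,277.5513 × 0.360610 = 59,600.7419

A$59,600.74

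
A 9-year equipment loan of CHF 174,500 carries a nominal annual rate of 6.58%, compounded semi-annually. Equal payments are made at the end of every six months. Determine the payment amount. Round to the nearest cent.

CHF 13,000.78

Periodic rate i = 0.0658/2 = 0.0329; n = 9 × 2 = 18 periods.
Annuity-PV factor = 13.422274; PMT = 174500 / 13.422274 = 13,000.7780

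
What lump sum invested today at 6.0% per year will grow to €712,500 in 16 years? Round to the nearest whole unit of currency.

€280,473

Discount factor = (1+0.06)^(−16) = 0.393646; PV = 712,500 × 0.393646 = 280,472.9771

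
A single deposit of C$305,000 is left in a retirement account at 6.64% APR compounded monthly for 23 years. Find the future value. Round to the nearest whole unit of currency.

C$1,398,705

i = 0.0664/12 = 0.00553333 per month; n = 23·12 = 276.
305,000 × (1+0.00553333)^276 = 305,000 × 4.585918 = 1,398,704.9410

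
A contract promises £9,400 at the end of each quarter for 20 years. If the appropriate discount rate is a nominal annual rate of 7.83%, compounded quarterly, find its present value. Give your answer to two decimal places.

With 4 periods per year: i = 0.019575, n = 80.
Annuity factor a(80|0.019575) = 40.252188; PV = 9400 × 40.252188 = 378,370.5678

£378,370.57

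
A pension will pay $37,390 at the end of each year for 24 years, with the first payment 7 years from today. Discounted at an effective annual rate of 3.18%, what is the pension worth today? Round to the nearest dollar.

$514,753

PV at t=6 (ordinary 24-year annuity): 37390 × a(24|0.0318) = 37390 × 16.611788 = 621,114.7547
PV₀ = 621,114.7547 / (1+0.0318)^6 = 621,114.7547 / 1.206627 = 514,752.7849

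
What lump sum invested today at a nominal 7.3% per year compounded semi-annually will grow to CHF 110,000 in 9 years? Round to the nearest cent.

Periodic rate i = 0.073/2 = 0.0365; n = 9 × 2 = 18 periods.
PV = 110,000 / (1 + 0.0365)^18 = 110,000 / 1.906547 = 57,695.9288

CHF 57,695.93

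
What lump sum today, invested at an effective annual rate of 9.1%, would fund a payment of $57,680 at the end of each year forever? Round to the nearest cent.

$633,846.15

PV = PMT / i = 57680 / 0.091 = 633,846.1538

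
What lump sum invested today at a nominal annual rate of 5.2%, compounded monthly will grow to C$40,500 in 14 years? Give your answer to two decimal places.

Periodic rate i = 0.052/12 = 0.00433333; n = 14 × 12 = 168 periods.
PV = 40,500 / (1 + 0.00433333)^168 = 40,500 / 2.067680 = 19,587.1701

C$19,587.17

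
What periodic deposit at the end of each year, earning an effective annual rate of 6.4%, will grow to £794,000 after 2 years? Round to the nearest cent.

£384,689.92

FV-annuity factor = 2.064000; PMT = 794000 / 2.064000 = 384,689.9225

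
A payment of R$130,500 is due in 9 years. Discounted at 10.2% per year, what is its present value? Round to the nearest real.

PV = 130,500 / (1 + 0.102)^9 = 130,500 / 2.396814 = 54,447.2765

R$54,447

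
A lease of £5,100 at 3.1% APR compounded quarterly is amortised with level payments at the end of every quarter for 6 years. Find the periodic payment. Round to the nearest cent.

With 4 periods per year: i = 0.00775, n = 24.
Annuity-PV factor = 21.823335; PMT = 5100 / 21.823335 = 233.6948

£233.69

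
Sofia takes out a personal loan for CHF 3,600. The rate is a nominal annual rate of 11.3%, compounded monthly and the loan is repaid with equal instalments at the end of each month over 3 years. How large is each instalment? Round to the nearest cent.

CHF 118.37

Periodic rate i = 0.113/12 = 0.00941667; n = 3 × 12 = 36 periods.
Annuity-PV factor = 30.412729; PMT = 3600 / 30.412729 = 118.3715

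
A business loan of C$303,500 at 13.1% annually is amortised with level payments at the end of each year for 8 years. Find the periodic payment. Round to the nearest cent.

C$63,462.04

PMT = 303500 / ( [1 − (1+0.131)^(−8)] / 0.131 ) = 303500 / 4.782387 = 63,462.0381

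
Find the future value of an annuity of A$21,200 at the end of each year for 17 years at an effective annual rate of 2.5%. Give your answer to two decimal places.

FV = 21200 × [(1+0.025)^17 − 1] / 0.025 = 21200 × 20.864730 = 442,332.2855

A$442,332.29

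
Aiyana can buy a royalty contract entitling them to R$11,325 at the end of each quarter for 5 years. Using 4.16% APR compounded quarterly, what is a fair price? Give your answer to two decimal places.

i = 0.0416/4 = 0.0104 per quarter; n = 5·4 = 20.
PV = PMT · [1 − (1+i)^(−n)] / i = 11325 · 17.973082 = 203,545.1562

R$203,545.16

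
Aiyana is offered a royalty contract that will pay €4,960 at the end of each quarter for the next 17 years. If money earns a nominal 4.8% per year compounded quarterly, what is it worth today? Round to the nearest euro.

i = 0.048/4 = 0.012 per quarter; n = 17·4 = 68.
PV = 4960 × [1 − (1+0.012)^(−68)] / 0.012 = 4960 × 46.304170 = 229,668.6814

€229,669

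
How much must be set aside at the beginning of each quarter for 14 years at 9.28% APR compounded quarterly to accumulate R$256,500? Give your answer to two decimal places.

R$2,226.30

Periodic rate i = 0.0928/4 = 0.0232; n = 14 × 4 = 56 periods.
FV-annuity factor × (1+i) = 115.213621; PMT = 256500 / 115.213621 = 2,226.2993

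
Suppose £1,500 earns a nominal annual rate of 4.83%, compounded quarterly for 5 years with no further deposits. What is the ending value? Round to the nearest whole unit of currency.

£1,907

Periodic rate i = 0.0483/4 = 0.012075; n = 5 × 4 = 20 periods.
1,500 × (1+0.012075)^20 = 1,500 × 1.271317 = 1,906.9759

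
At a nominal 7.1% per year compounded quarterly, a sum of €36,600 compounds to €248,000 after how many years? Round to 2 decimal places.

Periodic rate i = 0.071/4 = 0.01775.
n = ln(248000/36600) / ln(1+0.01775) = ln(6.77596) / 0.017594 = 108.7500 quarters
= 108.7500/4 years

27.19 years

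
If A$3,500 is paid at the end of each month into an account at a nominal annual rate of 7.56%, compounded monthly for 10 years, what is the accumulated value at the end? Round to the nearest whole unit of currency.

With 12 periods per year: i = 0.0063, n = 120.
Accumulation factor s(120|0.0063) = 178.523114; FV = 3500 × 178.523114 = 624,830.9005

A$624,831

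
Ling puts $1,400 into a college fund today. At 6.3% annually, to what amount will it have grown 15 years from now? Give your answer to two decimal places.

$3,500.48

FV = PV·(1+i)^n = 1,400 × 2.500339 = 3,500.4752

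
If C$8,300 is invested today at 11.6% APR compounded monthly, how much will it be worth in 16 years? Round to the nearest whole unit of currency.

C$52,633

Periodic rate i = 0.116/12 = 0.00966667; n = 16 × 12 = 192 periods.
FV = 8,300 × (1 + 0.00966667)^192 = 52,632.9444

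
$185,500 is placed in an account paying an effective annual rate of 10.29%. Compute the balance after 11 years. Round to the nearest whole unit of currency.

FV = 185,500 × (1 + 0.1029)^11 = 544,805.4180

$544,805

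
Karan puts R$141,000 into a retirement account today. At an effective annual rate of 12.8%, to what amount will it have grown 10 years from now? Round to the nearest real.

FV = 141,000 × (1 + 0.128)^10 = 470,229.7576

R$470,230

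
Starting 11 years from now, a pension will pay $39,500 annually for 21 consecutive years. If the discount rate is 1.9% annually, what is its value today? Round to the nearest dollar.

PV at t=10 (ordinary 21-year annuity): 39500 × a(21|0.019) = 39500 × 17.183840 = 678,761.6922
PV₀ = 678,761.6922 / (1+0.019)^10 = 678,761.6922 / 1.207096 = 562,309.5814

$562,310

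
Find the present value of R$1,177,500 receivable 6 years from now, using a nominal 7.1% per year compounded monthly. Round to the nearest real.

R$770,010

i = 0.071/12 = 0.00591667 per month; n = 6·12 = 72.
PV = 1,177,500 / (1 + 0.00591667)^72 = 1,177,500 / 1.529200 = 770,010.4813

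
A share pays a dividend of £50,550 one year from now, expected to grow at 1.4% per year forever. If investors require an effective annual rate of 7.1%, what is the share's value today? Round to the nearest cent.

PV = PMT / (i − g) = 50550 / (0.071 − 0.014) = 50550 / 0.057000 = 886,842.1053

£886,842.11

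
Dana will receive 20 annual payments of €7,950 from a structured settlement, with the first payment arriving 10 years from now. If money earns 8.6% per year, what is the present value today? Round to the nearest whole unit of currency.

PV at t=9 (ordinary 20-year annuity): 7950 × a(20|0.086) = 7950 × 9.394823 = 74,688.8433
Discount back 9 years: 74,688.8433 × (1+0.086)^(−9) = 74,688.8433 × 0.475917 = 35,545.7193

€35,546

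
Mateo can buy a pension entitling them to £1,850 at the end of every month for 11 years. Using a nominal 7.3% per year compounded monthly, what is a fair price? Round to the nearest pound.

£167,542

Periodic rate i = 0.073/12 = 0.00608333; n = 11 × 12 = 132 periods.
PV = PMT · [1 − (1+i)^(−n)] / i = 1850 · 90.563164 = 167,541.8532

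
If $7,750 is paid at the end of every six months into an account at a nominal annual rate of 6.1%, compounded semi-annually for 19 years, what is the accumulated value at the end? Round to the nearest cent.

$541,741.55

Periodic rate i = 0.061/2 = 0.0305; n = 19 × 2 = 38 periods.
FV = PMT · [(1+i)^n − 1] / i = 7750 · 69.902136 = 541,741.5513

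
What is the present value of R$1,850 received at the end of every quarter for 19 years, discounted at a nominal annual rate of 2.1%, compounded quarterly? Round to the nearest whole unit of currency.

R$115,690

Periodic rate i = 0.021/4 = 0.00525; n = 19 × 4 = 76 periods.
Annuity factor a(76|0.00525) = 62.534972; PV = 1850 × 62.534972 = 115,689.6986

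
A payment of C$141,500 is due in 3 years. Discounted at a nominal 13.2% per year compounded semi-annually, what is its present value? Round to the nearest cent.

C$96,430.23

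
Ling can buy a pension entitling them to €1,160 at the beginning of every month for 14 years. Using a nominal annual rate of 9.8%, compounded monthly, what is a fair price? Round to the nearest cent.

Periodic rate i = 0.098/12 = 0.00816667; n = 14 × 12 = 168 periods.
Annuity factor a(168|0.00816667) × (1+i) = 91.967483; PV = 1160 × 91.967483 = 106,682.2801
(annuity-due: payments at period start, so ×(1+i).)

€106,682.28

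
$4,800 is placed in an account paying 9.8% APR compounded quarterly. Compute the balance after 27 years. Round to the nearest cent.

$65,544.04

Periodic rate i = 0.098/4 = 0.0245; n = 27 × 4 = 108 periods.
FV = 4,800 × (1 + 0.0245)^108 = 65,544.0409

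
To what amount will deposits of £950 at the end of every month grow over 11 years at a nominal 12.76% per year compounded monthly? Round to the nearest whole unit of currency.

£271,579

i = 0.1276/12 = 0.0106333 per month; n = 11·12 = 132.
FV = PMT · [(1+i)^n − 1] / i = 950 · 285.872641 = 271,579.0093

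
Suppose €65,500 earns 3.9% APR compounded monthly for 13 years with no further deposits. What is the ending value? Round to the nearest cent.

€108,660.47

i = 0.039/12 = 0.00325 per month; n = 13·12 = 156.
65,500 × (1+0.00325)^156 = 65,500 × 1.658938 = 108,660.4680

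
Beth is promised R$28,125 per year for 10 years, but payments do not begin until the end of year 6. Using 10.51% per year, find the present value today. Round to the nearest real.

R$102,593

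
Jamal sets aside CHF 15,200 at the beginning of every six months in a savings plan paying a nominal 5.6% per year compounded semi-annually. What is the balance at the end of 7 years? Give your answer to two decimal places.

CHF 263,395.02

Periodic rate i = 0.056/2 = 0.028; n = 7 × 2 = 14 periods.
Accumulation factor s(14|0.028) × (1+i) = 17.328620; FV = 15200 × 17.328620 = 263,395.0182
(annuity-due: payments at period start, so ×(1+i).)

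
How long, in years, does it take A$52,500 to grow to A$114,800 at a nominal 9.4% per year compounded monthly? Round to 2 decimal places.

Periodic rate i = 0.094/12 = 0.00783333.
(1+i)^n = 114800/52500 = 2.18667, so n = ln 2.18667 / ln 1.00783 = 100.2688 months
= 100.2688/12 years

8.36 years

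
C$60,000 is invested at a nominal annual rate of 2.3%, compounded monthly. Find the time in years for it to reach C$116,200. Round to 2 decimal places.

Periodic rate i = 0.023/12 = 0.00191667.
(1+i)^n = 116200/60000 = 1.93667, so n = ln 1.93667 / ln 1.00192 = 345.1834 months
= 345.1834/12 years

28.77 years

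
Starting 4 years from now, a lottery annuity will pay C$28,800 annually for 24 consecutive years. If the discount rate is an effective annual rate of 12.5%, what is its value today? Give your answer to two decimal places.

Value one period before first payment (t=3): 28800 × [1 − (1+0.125)^(−24)] / 0.125 = 28800 × 7.526381 = 216,759.7624
PV₀ = 216,759.7624 / (1+0.125)^3 = 216,759.7624 / 1.423828 = 152,237.3091

C$152,237.31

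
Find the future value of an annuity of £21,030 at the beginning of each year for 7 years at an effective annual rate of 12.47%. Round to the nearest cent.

£242,109.09

FV = PMT · [(1+i)^n − 1] / i × (1+i) = 21030 · 11.512558 = 242,109.0886
(annuity-due: payments at period start, so ×(1+i).)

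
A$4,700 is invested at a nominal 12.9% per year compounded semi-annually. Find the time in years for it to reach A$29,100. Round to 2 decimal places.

Periodic rate i = 0.129/2 = 0.0645.
n = ln(29100/4700) / ln(1+0.0645) = ln(6.19149) / 0.062505 = 29.1684 half-years
= 29.1684/2 years

14.58 years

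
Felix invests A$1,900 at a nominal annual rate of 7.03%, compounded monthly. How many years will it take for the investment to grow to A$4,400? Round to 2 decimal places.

11.98 years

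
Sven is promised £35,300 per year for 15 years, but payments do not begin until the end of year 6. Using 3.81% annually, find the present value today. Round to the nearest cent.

£329,920.27

PV at t=5 (ordinary 15-year annuity): 35300 × a(15|0.0381) = 35300 × 11.267570 = 397,745.2049
Discount back 5 years: 397,745.2049 × (1+0.0381)^(−5) = 397,745.2049 × 0.829476 = 329,920.2687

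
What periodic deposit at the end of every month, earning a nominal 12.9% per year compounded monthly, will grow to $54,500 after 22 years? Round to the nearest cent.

$37.02

i = 0.129/12 = 0.01075 per month; n = 22·12 = 264.
PMT = 54500 / ( [(1+0.01075)^264 − 1] / 0.01075 ) = 54500 / 1472.074747 = 37.0226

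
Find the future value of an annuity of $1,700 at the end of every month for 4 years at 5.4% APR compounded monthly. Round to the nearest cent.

With 12 periods per year: i = 0.0045, n = 48.
FV = PMT · [(1+i)^n − 1] / i = 1700 · 53.444701 = 90,855.9909

$90,855.99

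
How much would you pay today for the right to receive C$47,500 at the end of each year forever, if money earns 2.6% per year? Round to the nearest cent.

C$1,826,923.08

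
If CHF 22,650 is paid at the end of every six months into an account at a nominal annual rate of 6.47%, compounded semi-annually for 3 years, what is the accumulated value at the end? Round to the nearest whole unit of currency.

With 2 periods per year: i = 0.03235, n = 6.
FV = 22650 × [(1+0.03235)^6 − 1] / 0.03235 = 22650 × 6.506695 = 147,376.6391

CHF 147,377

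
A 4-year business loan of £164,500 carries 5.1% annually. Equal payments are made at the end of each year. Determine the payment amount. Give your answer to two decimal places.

Annuity-PV factor = 3.537729; PMT = 164500 / 3.537729 = 46,498.7559

£46,498.76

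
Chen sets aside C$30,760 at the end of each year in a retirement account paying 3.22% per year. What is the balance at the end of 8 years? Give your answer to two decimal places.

C$275,673.00

Accumulation factor s(8|0.0322) = 8.962061; FV = 30760 × 8.962061 = 275,673.0043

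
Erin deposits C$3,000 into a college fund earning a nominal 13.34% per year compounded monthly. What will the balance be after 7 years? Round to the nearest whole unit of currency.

i = 0.1334/12 = 0.0111167 per month; n = 7·12 = 84.
3,000 × (1+0.0111167)^84 = 3,000 × 2.531084 = 7,593.2528

C$7,593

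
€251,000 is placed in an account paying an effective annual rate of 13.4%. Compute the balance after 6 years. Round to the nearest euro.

251,000 × (1+0.134)^6 = 251,000 × 2.126563 = 533,767.4040

€533,767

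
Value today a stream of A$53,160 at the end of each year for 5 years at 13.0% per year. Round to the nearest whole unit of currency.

PV = 53160 × [1 − (1+0.13)^(−5)] / 0.13 = 53160 × 3.517231 = 186,976.0139

A$186,976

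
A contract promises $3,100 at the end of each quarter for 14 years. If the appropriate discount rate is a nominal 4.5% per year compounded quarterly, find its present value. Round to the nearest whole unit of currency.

$128,280

i = 0.045/4 = 0.01125 per quarter; n = 14·4 = 56.
PV = PMT · [1 − (1+i)^(−n)] / i = 3100 · 41.380584 = 128,279.8091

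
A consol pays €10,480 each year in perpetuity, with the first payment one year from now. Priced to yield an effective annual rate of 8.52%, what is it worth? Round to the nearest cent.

PV = C/r = 10480/0.0852 = 123,004.6948

€123,004.69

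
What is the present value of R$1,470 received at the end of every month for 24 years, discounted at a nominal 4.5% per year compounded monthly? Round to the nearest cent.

R$258,609.38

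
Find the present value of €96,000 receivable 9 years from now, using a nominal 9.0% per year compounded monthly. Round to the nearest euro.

Periodic rate i = 0.09/12 = 0.0075; n = 9 × 12 = 108 periods.
PV = 96,000 / (1 + 0.0075)^108 = 96,000 / 2.241124 = 42,835.6452

€42,836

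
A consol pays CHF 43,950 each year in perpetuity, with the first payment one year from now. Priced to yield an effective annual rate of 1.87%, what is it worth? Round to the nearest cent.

PV = PMT / i = 43950 / 0.0187 = 2,350,267.3797

CHF 2,350,267.38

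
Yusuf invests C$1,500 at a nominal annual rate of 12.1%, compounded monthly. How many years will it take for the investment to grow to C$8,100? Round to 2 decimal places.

14.01 years

Periodic rate i = 0.121/12 = 0.0100833.
n = ln(8100/1500) / ln(1+0.0100833) = ln(5.40000) / 0.010033 = 168.0880 months
= 168.0880/12 years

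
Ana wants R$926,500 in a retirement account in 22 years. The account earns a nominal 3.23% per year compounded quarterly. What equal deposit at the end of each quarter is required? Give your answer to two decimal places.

R$7,267.73

Periodic rate i = 0.0323/4 = 0.008075; n = 22 × 4 = 88 periods.
PMT = 926500 / ( [(1+0.008075)^88 − 1] / 0.008075 ) = 926500 / 127.481415 = 7,267.7261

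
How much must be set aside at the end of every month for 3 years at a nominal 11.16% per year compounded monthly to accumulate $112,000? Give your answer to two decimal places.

$2,633.63

With 12 periods per year: i = 0.0093, n = 36.
FV-annuity factor = 42.526880; PMT = 112000 / 42.526880 = 2,633.6284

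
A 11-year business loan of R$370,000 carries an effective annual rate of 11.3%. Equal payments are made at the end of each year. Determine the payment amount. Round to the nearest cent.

R$60,419.23

PMT = 370000 / ( [1 − (1+0.113)^(−11)] / 0.113 ) = 370000 / 6.123878 = 60,419.2284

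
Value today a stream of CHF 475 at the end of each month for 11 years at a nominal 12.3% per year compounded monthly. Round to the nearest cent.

Periodic rate i = 0.123/12 = 0.01025; n = 11 × 12 = 132 periods.
Annuity factor a(132|0.01025) = 72.170740; PV = 475 × 72.170740 = 34,281.1015

CHF 34,281.10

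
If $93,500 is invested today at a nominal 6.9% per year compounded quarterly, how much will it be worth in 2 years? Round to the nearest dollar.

$107,209

Periodic rate i = 0.069/4 = 0.01725; n = 2 × 4 = 8 periods.
93,500 × (1+0.01725)^8 = 93,500 × 1.146625 = 107,209.4824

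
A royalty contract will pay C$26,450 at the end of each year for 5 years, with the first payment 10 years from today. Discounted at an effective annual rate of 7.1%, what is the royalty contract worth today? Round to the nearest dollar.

C$58,340

PV at t=9 (ordinary 5-year annuity): 26450 × a(5|0.071) = 26450 × 4.089242 = 108,160.4616
PV₀ = 108,160.4616 / (1+0.071)^9 = 108,160.4616 / 1.853981 = 58,339.5795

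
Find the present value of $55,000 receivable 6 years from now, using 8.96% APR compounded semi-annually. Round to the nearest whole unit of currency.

i = 0.0896/2 = 0.0448 per half-year; n = 6·2 = 12.
Discount factor = (1+0.0448)^(−12) = 0.591020; PV = 55,000 × 0.591020 = 32,506.0892

$32,506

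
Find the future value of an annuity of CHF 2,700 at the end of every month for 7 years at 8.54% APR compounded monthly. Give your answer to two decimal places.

CHF 308,926.57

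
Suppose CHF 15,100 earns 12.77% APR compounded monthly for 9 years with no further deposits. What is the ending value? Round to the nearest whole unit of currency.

CHF 47,367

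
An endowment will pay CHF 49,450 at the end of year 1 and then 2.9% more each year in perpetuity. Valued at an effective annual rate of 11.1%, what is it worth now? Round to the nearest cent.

PV = PMT / (i − g) = 49450 / (0.111 − 0.029) = 49450 / 0.082000 = 603,048.7805

CHF 603,048.78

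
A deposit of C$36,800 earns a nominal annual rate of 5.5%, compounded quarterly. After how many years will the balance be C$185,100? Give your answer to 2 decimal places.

29.57 years

Periodic rate i = 0.055/4 = 0.01375.
n = ln(185100/36800) / ln(1+0.01375) = ln(5.02989) / 0.013656 = 118.2894 quarters
= 118.2894/4 years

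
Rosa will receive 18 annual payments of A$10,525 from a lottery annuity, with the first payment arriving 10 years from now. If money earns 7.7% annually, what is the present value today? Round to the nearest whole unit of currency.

Value one period before first payment (t=9): 10525 × [1 − (1+0.077)^(−18)] / 0.077 = 10525 × 9.570157 = 100,725.9073
Discount back 9 years: 100,725.9073 × (1+0.077)^(−9) = 100,725.9073 × 0.512931 = 51,665.4074

A$51,665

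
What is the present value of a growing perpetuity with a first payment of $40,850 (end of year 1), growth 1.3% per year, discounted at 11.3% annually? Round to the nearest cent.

PV = PMT / (i − g) = 40850 / (0.113 − 0.013) = 40850 / 0.100000 = 408,500.0000

$408,500.00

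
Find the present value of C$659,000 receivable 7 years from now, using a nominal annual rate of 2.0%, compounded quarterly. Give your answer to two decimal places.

With 4 periods per year: i = 0.005, n = 28.
PV = FV·(1+i)^(−n) = 659,000 × 0.869662 = 573,106.9636

C$573,106.96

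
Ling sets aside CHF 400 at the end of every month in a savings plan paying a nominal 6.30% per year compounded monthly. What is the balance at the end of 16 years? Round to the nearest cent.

CHF 132,030.46

i = 0.063/12 = 0.00525 per month; n = 16·12 = 192.
Accumulation factor s(192|0.00525) = 330.076143; FV = 400 × 330.076143 = 132,030.4571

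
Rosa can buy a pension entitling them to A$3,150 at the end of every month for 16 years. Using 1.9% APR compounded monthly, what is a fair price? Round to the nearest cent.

A$521,165.95

With 12 periods per year: i = 0.00158333, n = 192.
PV = PMT · [1 − (1+i)^(−n)] / i = 3150 · 165.449508 = 521,165.9501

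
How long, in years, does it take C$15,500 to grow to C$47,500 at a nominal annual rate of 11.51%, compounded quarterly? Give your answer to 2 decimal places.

Periodic rate i = 0.1151/4 = 0.028775.
n = ln(47500/15500) / ln(1+0.028775) = ln(3.06452) / 0.028369 = 39.4761 quarters
= 39.4761/4 years

9.87 years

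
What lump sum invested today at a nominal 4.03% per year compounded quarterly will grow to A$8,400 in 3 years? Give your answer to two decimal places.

Periodic rate i = 0.0403/4 = 0.010075; n = 3 × 4 = 12 periods.
PV = 8,400 / (1 + 0.010075)^12 = 8,400 / 1.127830 = 7,447.9340

A$7,447.93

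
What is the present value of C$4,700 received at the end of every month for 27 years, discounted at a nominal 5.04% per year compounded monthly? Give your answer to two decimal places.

C$831,242.68

i = 0.0504/12 = 0.0042 per month; n = 27·12 = 324.
PV = 4700 × [1 − (1+0.0042)^(−324)] / 0.0042 = 4700 × 176.860144 = 831,242.6770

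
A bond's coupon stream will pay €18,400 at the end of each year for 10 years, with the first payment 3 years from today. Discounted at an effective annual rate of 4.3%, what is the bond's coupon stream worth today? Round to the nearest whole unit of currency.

Value one period before first payment (t=2): 18400 × [1 − (1+0.043)^(−10)] / 0.043 = 18400 × 7.991107 = 147,036.3760
Discount back 2 years: 147,036.3760 × (1+0.043)^(−2) = 147,036.3760 × 0.919245 = 135,162.4867

€135,162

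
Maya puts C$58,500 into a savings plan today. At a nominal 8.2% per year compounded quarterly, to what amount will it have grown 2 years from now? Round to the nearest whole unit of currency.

C$68,811

Periodic rate i = 0.082/4 = 0.0205; n = 2 × 4 = 8 periods.
FV = 58,500 × (1 + 0.0205)^8 = 68,811.3279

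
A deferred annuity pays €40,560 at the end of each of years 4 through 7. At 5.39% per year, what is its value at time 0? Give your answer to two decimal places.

€121,761.22

PV at t=3 (ordinary 4-year annuity): 40560 × a(4|0.0539) = 40560 × 3.514061 = 142,530.3020
PV₀ = 142,530.3020 / (1+0.0539)^3 = 142,530.3020 / 1.170572 = 121,761.2202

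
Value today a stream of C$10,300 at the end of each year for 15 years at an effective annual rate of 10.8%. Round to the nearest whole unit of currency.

Annuity factor a(15|0.108) = 7.270969; PV = 10300 × 7.270969 = 74,890.9782

C$74,891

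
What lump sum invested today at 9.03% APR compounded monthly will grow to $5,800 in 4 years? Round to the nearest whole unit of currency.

$4,047

i = 0.0903/12 = 0.007525 per month; n = 4·12 = 48.
Discount factor = (1+0.007525)^(−48) = 0.697783; PV = 5,800 × 0.697783 = 4,047.1388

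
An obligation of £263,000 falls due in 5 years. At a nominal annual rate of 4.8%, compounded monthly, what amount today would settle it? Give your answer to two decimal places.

£206,982.19

i = 0.048/12 = 0.004 per month; n = 5·12 = 60.
Discount factor = (1+0.004)^(−60) = 0.787005; PV = 263,000 × 0.787005 = 206,982.1911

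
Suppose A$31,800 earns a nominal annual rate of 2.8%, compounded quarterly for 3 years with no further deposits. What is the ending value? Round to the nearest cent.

Periodic rate i = 0.028/4 = 0.007; n = 3 × 4 = 12 periods.
31,800 × (1+0.007)^12 = 31,800 × 1.087311 = 34,576.4790

A$34,576.48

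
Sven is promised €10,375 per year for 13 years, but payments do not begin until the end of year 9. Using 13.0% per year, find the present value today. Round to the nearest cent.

PV at t=8 (ordinary 13-year annuity): 10375 × a(13|0.13) = 10375 × 6.121812 = 63,513.7945
Discount back 8 years: 63,513.7945 × (1+0.13)^(−8) = 63,513.7945 × 0.376160 = 23,891.3402

€23,891.34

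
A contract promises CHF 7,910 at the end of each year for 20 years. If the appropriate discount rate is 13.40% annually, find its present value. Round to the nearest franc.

CHF 54,257

PV = PMT · [1 − (1+i)^(−n)] / i = 7910 · 6.859247 = 54,256.6402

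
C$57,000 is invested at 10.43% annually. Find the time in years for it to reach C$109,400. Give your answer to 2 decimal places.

(1+i)^n = 109400/57000 = 1.91930, so n = ln 1.91930 / ln 1.1043 = 6.5714 years

6.57 years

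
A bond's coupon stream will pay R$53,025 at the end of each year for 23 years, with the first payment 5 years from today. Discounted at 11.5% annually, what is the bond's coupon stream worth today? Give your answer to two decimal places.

R$273,922.28

PV at t=4 (ordinary 23-year annuity): 53025 × a(23|0.115) = 53025 × 7.984471 = 423,376.5784
PV₀ = 423,376.5784 / (1+0.115)^4 = 423,376.5784 / 1.545608 = 273,922.2809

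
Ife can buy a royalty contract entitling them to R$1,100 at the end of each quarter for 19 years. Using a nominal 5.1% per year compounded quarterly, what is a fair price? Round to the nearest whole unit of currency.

R$53,335

i = 0.051/4 = 0.01275 per quarter; n = 19·4 = 76.
PV = PMT · [1 − (1+i)^(−n)] / i = 1100 · 48.486762 = 53,335.4378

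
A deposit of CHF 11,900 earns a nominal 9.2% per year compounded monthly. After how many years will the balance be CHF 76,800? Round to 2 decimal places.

Periodic rate i = 0.092/12 = 0.00766667.
n = ln(76800/11900) / ln(1+0.00766667) = ln(6.45378) / 0.007637 = 244.1485 months
= 244.1485/12 years

20.35 years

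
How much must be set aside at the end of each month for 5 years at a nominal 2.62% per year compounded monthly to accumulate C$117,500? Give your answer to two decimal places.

C$1,835.00

Periodic rate i = 0.0262/12 = 0.00218333; n = 5 × 12 = 60 periods.
FV-annuity factor = 64.032827; PMT = 117500 / 64.032827 = 1,834.9963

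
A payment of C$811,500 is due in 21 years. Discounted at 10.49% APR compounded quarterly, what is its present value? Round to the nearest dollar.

C$92,238

With 4 periods per year: i = 0.026225, n = 84.
PV = FV·(1+i)^(−n) = 811,500 × 0.113664 = 92,238.2245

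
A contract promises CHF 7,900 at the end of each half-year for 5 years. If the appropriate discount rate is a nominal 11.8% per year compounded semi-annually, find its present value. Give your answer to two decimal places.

CHF 58,421.16

With 2 periods per year: i = 0.059, n = 10.
PV = 7900 × [1 − (1+0.059)^(−10)] / 0.059 = 7900 × 7.395083 = 58,421.1576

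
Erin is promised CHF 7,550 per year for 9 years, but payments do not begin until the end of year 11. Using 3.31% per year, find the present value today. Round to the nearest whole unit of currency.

CHF 41,840

PV at t=10 (ordinary 9-year annuity): 7550 × a(9|0.0331) = 7550 × 7.674758 = 57,944.4238
Discount back 10 years: 57,944.4238 × (1+0.0331)^(−10) = 57,944.4238 × 0.722065 = 41,839.6490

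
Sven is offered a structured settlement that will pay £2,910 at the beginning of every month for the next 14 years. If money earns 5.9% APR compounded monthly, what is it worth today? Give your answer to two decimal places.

£333,856.42

i = 0.059/12 = 0.00491667 per month; n = 14·12 = 168.
Annuity factor a(168|0.00491667) × (1+i) = 114.727292; PV = 2910 × 114.727292 = 333,856.4184
(Beginning-of-period payments → annuity-due factor ×(1+i).)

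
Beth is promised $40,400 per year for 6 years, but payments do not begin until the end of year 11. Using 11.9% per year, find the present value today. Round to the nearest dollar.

$54,113

Value one period before first payment (t=10): 40400 × [1 − (1+0.119)^(−6)] / 0.119 = 40400 × 4.123078 = 166,572.3511
Discount back 10 years: 166,572.3511 × (1+0.119)^(−10) = 166,572.3511 × 0.324862 = 54,113.0547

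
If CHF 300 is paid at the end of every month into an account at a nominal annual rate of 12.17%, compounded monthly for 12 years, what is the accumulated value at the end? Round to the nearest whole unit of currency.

CHF 96,910

Periodic rate i = 0.1217/12 = 0.0101417; n = 12 × 12 = 144 periods.
Accumulation factor s(144|0.0101417) = 323.034898; FV = 300 × 323.034898 = 96,910.4695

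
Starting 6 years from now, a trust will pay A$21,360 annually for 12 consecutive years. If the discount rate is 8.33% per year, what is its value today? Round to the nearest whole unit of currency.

A$106,075

PV at t=5 (ordinary 12-year annuity): 21360 × a(12|0.0833) = 21360 × 7.408907 = 158,254.2557
PV₀ = 158,254.2557 / (1+0.0833)^5 = 158,254.2557 / 1.491914 = 106,074.6682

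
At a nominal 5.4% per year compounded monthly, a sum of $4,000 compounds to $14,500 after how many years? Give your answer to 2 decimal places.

Periodic rate i = 0.054/12 = 0.0045.
(1+i)^n = 14500/4000 = 3.62500, so n = ln 3.62500 / ln 1.0045 = 286.8333 months
= 286.8333/12 years

23.90 years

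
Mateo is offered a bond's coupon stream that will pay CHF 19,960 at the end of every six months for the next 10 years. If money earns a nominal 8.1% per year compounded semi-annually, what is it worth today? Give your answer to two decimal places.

CHF 270,065.86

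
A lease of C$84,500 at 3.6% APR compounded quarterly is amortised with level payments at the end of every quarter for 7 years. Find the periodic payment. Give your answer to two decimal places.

With 4 periods per year: i = 0.009, n = 28.
PMT = 84500 / ( [1 − (1+0.009)^(−28)] / 0.009 ) = 84500 / 24.653181 = 3,427.5496

C$3,427.55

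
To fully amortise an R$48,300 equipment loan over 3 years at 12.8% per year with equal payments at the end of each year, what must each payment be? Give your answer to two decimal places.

R$20,386.68

PMT = 48300 / ( [1 − (1+0.128)^(−3)] / 0.128 ) = 48300 / 2.369194 = 20,386.6781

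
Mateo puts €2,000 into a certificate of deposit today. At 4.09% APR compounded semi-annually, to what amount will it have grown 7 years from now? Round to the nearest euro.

€2,655

i = 0.0409/2 = 0.02045 per half-year; n = 7·2 = 14.
2,000 × (1+0.02045)^14 = 2,000 × 1.327652 = 2,655.3038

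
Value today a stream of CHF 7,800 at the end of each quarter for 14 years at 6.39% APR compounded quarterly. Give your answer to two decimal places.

CHF 287,258.99

Periodic rate i = 0.0639/4 = 0.015975; n = 14 × 4 = 56 periods.
Annuity factor a(56|0.015975) = 36.828075; PV = 7800 × 36.828075 = 287,258.9870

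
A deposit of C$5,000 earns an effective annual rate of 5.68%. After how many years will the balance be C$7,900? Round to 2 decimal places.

8.28 years

(1+i)^n = 7900/5000 = 1.58000, so n = ln 1.58000 / ln 1.0568 = 8.2799 years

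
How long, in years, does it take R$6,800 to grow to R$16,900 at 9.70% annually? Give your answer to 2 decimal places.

9.83 years

(1+i)^n = 16900/6800 = 2.48529, so n = ln 2.48529 / ln 1.097 = 9.8336 years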